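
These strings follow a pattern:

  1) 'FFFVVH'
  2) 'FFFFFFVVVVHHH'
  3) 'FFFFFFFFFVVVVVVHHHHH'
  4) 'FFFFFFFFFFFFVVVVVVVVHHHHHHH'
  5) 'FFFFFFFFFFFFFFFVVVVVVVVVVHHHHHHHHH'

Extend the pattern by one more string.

FFFFFFFFFFFFFFFFFFVVVVVVVVVVVVHHHHHHHHHHH

Reading off run lengths: F runs 3, 6, 9, 12, 15; V runs 2, 4, 6, 8, 10; H runs 1, 3, 5, 7, 9 — each is linear in n (n = 1, 2, …).
For the next term, n = 6, so the run lengths are 18, 12, 11.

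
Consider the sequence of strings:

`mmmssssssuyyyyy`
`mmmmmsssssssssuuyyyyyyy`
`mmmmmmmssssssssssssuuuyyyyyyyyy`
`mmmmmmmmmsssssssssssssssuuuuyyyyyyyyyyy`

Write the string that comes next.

mmmmmmmmmmmssssssssssssssssssuuuuuyyyyyyyyyyyyy

Reading off run lengths: m runs 3, 5, 7, 9; s runs 6, 9, 12, 15; u runs 1, 2, 3, 4; y runs 5, 7, 9, 11 — each is linear in n (n = 1, 2, …).
For the next term, n = 5, so the run lengths are 11, 18, 5, 13.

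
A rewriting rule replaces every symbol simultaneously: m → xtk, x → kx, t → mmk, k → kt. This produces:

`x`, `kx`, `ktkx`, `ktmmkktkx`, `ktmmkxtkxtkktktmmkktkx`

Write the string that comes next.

Applying the rule to each of the 22 symbols of ktmmkxtkxtkktktmmkktkx gives the pieces kt mmk xtk xtk kt kx mmk kt kx mmk kt kt mmk kt mmk xtk xtk kt kt mmk kt kx, which concatenate to the answer.

ktmmkxtkxtkktkxmmkktkxmmkktktmmkktmmkxtkxtkktktmmkktkx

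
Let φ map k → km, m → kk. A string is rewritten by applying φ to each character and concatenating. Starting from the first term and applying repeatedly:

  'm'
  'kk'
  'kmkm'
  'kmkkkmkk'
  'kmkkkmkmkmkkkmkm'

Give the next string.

Replace each of the 16 characters of kmkkkmkmkmkkkmkm in place — km kk km km km kk km kk km kk km km km kk km kk — and concatenate.

kmkkkmkmkmkkkmkkkmkkkmkmkmkkkmkk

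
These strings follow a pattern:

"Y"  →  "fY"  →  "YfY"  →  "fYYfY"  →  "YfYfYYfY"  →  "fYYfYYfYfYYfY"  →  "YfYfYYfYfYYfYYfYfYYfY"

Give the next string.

fYYfYYfYfYYfYYfYfYYfYfYYfYYfYfYYfY

From term 3 onward, concatenate the second-to-last term with the last: Y·fY = YfY, fY·YfY = fYYfY, …
The next term joins fYYfYYfYfYYfY and YfYfYYfYfYYfYYfYfYYfY.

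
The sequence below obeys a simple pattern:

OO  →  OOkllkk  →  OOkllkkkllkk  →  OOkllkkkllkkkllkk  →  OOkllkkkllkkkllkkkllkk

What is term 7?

Every step adds kllkk to the end: s(k+1) = s(k)·kllkk.
From OOkllkkkllkkkllkkkllkk, 2 further steps: OOkllkkkllkkkllkkkllkk → OOkllkkkllkkkllkkkllkkkllkk → (answer).

OOkllkkkllkkkllkkkllkkkllkkkllkk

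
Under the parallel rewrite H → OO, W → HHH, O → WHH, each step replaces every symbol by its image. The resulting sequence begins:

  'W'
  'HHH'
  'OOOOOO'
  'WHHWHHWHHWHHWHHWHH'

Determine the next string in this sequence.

HHHOOOOHHHOOOOHHHOOOOHHHOOOOHHHOOOOHHHOOOO

Applying the rule to each of the 18 symbols of WHHWHHWHHWHHWHHWHH gives the pieces HHH OO OO HHH OO OO HHH OO OO HHH OO OO HHH OO OO HHH OO OO, which concatenate to the answer.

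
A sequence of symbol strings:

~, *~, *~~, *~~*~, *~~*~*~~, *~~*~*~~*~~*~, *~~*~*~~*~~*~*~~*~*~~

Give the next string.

*~~*~*~~*~~*~*~~*~*~~*~~*~*~~*~~*~

From term 3 onward, concatenate the last term with the second-to-last: *~·~ = *~~, *~~·*~ = *~~*~, …
The next term joins *~~*~*~~*~~*~*~~*~*~~ and *~~*~*~~*~~*~.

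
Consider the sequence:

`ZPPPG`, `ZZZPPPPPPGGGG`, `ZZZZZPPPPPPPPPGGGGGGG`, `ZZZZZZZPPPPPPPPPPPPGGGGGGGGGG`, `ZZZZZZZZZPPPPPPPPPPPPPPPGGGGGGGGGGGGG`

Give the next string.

ZZZZZZZZZZZPPPPPPPPPPPPPPPPPPGGGGGGGGGGGGGGGG

Term n consists of 2n-1 Z's, followed by 3n P's, followed by 3n-2 G's (n = 1, 2, …).
For the next term, n = 6, so the run lengths are 11, 18, 16.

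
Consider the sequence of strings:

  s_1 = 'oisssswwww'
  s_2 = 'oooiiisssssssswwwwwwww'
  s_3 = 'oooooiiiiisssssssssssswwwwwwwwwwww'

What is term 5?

oooooooooiiiiiiiiisssssssssssssssssssswwwwwwwwwwwwwwwwwwww

The n-th term is 2n-1 o's then 2n-1 i's then 4n s's then 4n w's (n = 1, 2, …).
For term 5, n = 5, so the run lengths are 9, 9, 20, 20.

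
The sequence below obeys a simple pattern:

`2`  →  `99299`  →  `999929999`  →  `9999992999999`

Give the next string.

s(k+1) = 99·s(k)·99, so each term gains 99 as a prefix and 99 as a suffix.
So the next term is 99·9999992999999·99.

99999999299999999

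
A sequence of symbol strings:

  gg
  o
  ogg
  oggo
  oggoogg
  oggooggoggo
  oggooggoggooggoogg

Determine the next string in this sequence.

Each term (from the third on) is the previous term followed by the one before it: term 3 = o·gg = ogg.
So term 8 is oggooggoggooggoogg·oggooggoggo.

oggooggoggooggooggoggooggoggo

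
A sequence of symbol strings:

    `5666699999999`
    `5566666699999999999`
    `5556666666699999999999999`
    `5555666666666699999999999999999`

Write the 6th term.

5555556666666666666699999999999999999999999

Each string has the form 5^{n-2} 6^{2n-2} 9^{3n-1}, where the shown terms are n = 3, 4, 5, 6.
For term 6, n = 8, so the run lengths are 6, 14, 23.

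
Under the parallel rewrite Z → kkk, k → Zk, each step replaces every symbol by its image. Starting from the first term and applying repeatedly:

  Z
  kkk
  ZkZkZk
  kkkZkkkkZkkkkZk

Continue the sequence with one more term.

Rewriting the 15 symbols of kkkZkkkkZkkkkZk one by one yields Zk Zk Zk kkk Zk Zk Zk Zk kkk Zk Zk Zk Zk kkk Zk; concatenated:

ZkZkZkkkkZkZkZkZkkkkZkZkZkZkkkkZk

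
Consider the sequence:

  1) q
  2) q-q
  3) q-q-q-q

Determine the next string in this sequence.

Every step duplicates the string with '-' between the halves.
One more doubling of q-q-q-q gives the answer.

q-q-q-q-q-q-q-q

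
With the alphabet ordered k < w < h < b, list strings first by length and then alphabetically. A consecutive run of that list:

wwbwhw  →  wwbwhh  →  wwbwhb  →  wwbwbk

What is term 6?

wwbwbh

Stepping forward 2 times from wwbwbk: wwbwbk → wwbwbw, then the target.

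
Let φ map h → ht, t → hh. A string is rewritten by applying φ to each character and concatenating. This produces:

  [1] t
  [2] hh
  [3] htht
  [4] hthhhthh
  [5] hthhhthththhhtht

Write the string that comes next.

Rewriting the 16 symbols of hthhhthththhhtht one by one yields ht hh ht ht ht hh ht hh ht hh ht ht ht hh ht hh; concatenated:

hthhhthththhhthhhthhhthththhhthh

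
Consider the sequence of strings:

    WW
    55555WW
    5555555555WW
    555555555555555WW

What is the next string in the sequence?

Every step adds 55555 at the front: s(k+1) = 55555·s(k).
Applying this once more to 555555555555555WW:

55555555555555555555WW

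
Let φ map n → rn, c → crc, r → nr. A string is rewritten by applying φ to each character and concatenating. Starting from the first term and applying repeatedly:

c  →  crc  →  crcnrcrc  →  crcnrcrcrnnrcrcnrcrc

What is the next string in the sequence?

Replace each of the 20 characters of crcnrcrcrnnrcrcnrcrc in place — crc nr crc rn nr crc nr crc nr rn rn nr crc nr crc rn nr crc nr crc — and concatenate.

crcnrcrcrnnrcrcnrcrcnrrnrnnrcrcnrcrcrnnrcrcnrcrc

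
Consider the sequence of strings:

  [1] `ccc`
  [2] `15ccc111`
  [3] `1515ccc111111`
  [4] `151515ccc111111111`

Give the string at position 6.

Each term wraps the previous one in 15 on the left and 111 on the right.
From 151515ccc111111111, 2 further steps: 151515ccc111111111 → 15151515ccc111111111111 → (answer).

1515151515ccc111111111111111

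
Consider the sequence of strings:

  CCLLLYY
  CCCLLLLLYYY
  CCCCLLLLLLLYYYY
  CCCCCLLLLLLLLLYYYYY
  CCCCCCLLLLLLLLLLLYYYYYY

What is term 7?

Reading off run lengths: C runs 2, 3, 4, 5, 6; L runs 3, 5, 7, 9, 11; Y runs 2, 3, 4, 5, 6 — each is linear in n (n = 1, 2, …).
Setting n = 7 gives 8, 15, 8 characters in each block.

CCCCCCCCLLLLLLLLLLLLLLLYYYYYYYY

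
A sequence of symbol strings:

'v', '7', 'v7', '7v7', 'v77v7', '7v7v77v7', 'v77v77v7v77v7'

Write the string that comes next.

7v7v77v7v77v77v7v77v7

Each term (from the third on) is the two preceding terms concatenated in order: term 3 = v·7 = v7.
The next term joins 7v7v77v7 and v77v77v7v77v7.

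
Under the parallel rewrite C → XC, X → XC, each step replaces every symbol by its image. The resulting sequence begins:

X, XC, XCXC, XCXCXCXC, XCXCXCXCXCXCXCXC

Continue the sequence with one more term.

XCXCXCXCXCXCXCXCXCXCXCXCXCXCXCXC

φ(XCXCXCXCXCXCXCXC) expands symbol-by-symbol to XC XC XC XC XC XC XC XC XC XC XC XC XC XC XC XC; joining the 16 pieces gives the next term.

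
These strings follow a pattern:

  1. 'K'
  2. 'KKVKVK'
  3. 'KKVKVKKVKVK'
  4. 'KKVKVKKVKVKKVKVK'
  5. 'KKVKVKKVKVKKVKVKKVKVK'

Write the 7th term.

Each term is the previous one with KVKVK appended.
From KKVKVKKVKVKKVKVKKVKVK, 2 further steps: KKVKVKKVKVKKVKVKKVKVK → KKVKVKKVKVKKVKVKKVKVKKVKVK → (answer).

KKVKVKKVKVKKVKVKKVKVKKVKVKKVKVK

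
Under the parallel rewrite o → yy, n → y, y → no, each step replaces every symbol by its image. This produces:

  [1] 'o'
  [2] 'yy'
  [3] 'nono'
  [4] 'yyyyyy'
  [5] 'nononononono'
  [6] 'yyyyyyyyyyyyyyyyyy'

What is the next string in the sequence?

nononononononononononononononononono

φ(yyyyyyyyyyyyyyyyyy) expands symbol-by-symbol to no no no no no no no no no no no no no no no no no no; joining the 18 pieces gives the next term.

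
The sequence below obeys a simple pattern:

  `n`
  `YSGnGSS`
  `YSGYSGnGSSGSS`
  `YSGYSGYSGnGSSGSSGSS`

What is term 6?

YSGYSGYSGYSGYSGnGSSGSSGSSGSSGSS

Each term wraps the previous one in YSG on the left and GSS on the right.
From YSGYSGYSGnGSSGSSGSS, 2 further steps: YSGYSGYSGnGSSGSSGSS → YSGYSGYSGYSGnGSSGSSGSSGSS → (answer).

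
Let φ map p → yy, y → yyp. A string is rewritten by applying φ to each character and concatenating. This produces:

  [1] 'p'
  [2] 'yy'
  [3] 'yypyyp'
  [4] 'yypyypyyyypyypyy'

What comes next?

yypyypyyyypyypyyyypyypyypyypyyyypyypyyyypyyp

Replace each of the 16 characters of yypyypyyyypyypyy in place — yyp yyp yy yyp yyp yy yyp yyp yyp yyp yy yyp yyp yy yyp yyp — and concatenate.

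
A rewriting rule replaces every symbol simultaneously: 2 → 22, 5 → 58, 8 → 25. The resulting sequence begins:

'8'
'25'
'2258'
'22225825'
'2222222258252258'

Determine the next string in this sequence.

22222222222222225825225822225825

Replace each of the 16 characters of 2222222258252258 in place — 22 22 22 22 22 22 22 22 58 25 22 58 22 22 58 25 — and concatenate.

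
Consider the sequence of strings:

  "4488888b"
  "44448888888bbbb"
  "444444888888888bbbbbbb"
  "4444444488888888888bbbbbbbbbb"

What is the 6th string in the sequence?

Reading off run lengths: 4 runs 2, 4, 6, 8; 8 runs 5, 7, 9, 11; b runs 1, 4, 7, 10 — each is linear in n (n = 1, 2, …).
Setting n = 6 gives 12, 15, 16 characters in each block.

444444444444888888888888888bbbbbbbbbbbbbbbb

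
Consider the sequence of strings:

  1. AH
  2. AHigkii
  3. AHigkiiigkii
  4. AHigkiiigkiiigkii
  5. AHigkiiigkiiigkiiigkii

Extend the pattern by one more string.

Each term is the previous one with igkii appended.
One more step from AHigkiiigkiiigkiiigkii gives the answer.

AHigkiiigkiiigkiiigkiiigkii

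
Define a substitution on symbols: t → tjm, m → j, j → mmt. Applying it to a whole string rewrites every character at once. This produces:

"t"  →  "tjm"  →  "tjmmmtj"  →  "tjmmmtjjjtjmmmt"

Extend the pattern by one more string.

Replace each of the 15 characters of tjmmmtjjjtjmmmt in place — tjm mmt j j j tjm mmt mmt mmt tjm mmt j j j tjm — and concatenate.

tjmmmtjjjtjmmmtmmtmmttjmmmtjjjtjm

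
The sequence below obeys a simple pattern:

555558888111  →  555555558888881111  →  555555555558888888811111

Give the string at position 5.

Reading off run lengths: 5 runs 5, 8, 11; 8 runs 4, 6, 8; 1 runs 3, 4, 5 — each is linear in n, where the shown terms are n = 2, 3, 4.
For term 5, n = 6, so the run lengths are 17, 12, 7.

555555555555555558888888888881111111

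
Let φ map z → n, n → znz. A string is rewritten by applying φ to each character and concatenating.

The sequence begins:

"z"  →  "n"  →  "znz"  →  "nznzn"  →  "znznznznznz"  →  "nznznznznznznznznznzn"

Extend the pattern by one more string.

Applying the rule to each of the 21 symbols of nznznznznznznznznznzn gives the pieces znz n znz n znz n znz n znz n znz n znz n znz n znz n znz n znz, which concatenate to the answer.

znznznznznznznznznznznznznznznznznznznznznz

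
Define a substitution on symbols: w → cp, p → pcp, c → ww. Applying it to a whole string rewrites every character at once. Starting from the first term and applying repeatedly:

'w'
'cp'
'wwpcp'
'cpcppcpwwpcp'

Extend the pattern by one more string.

Expanding cpcppcpwwpcp: c→ww, p→pcp, c→ww, p→pcp, p→pcp, c→ww, p→pcp, w→cp, w→cp, p→pcp, c→ww, p→pcp. Concatenated: ww pcp ww pcp pcp ww pcp cp cp pcp ww pcp.

wwpcpwwpcppcpwwpcpcpcppcpwwpcp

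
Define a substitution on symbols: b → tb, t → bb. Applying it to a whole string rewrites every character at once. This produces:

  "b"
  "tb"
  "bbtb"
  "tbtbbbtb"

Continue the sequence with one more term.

bbtbbbtbtbtbbbtb

Apply φ to tbtbbbtb symbol by symbol: t→bb, b→tb, t→bb, b→tb, b→tb, b→tb, t→bb, b→tb; joined: bb tb bb tb tb tb bb tb.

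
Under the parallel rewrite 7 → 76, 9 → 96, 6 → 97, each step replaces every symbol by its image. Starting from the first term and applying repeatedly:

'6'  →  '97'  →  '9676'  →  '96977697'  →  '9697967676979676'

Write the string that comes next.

Replace each of the 16 characters of 9697967676979676 in place — 96 97 96 76 96 97 76 97 76 97 96 76 96 97 76 97 — and concatenate.

96979676969776977697967696977697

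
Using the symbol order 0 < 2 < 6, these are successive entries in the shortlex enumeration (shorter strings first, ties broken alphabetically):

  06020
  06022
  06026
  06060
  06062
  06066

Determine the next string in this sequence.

Find the rightmost character of 06066 below 6, bump it to the next letter, and reset everything to its right to 0.

06200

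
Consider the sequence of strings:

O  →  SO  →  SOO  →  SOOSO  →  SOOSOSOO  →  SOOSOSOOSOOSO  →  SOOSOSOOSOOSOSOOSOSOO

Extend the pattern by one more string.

From term 3 onward, concatenate the last term with the second-to-last: SO·O = SOO, SOO·SO = SOOSO, …
Continuing: SOOSOSOOSOOSOSOOSOSOO · SOOSOSOOSOOSO gives term 8.

SOOSOSOOSOOSOSOOSOSOOSOOSOSOOSOOSO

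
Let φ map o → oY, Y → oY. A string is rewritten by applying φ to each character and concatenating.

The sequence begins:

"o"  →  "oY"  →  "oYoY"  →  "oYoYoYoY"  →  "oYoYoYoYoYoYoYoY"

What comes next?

Rewriting the 16 symbols of oYoYoYoYoYoYoYoY one by one yields oY oY oY oY oY oY oY oY oY oY oY oY oY oY oY oY; concatenated:

oYoYoYoYoYoYoYoYoYoYoYoYoYoYoYoY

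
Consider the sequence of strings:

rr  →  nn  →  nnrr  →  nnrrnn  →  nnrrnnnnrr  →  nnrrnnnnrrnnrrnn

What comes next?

nnrrnnnnrrnnrrnnnnrrnnnnrr

This is a Fibonacci-style word recurrence s(k) = s(k−1)·s(k−2): e.g. nn·rr = nnrr.
So term 7 is nnrrnnnnrrnnrrnn·nnrrnnnnrr.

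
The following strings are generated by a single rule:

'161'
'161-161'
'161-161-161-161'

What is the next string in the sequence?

s(k+1) = s(k)·-·s(k) — each term doubles the last with '-' between the halves.
Doubling 161-161-161-161 with '-' between the halves:

161-161-161-161-161-161-161-161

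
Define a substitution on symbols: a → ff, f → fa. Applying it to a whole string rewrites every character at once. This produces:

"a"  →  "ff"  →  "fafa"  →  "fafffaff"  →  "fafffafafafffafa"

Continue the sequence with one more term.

Rewriting the 16 symbols of fafffafafafffafa one by one yields fa ff fa fa fa ff fa ff fa ff fa fa fa ff fa ff; concatenated:

fafffafafafffafffafffafafafffaff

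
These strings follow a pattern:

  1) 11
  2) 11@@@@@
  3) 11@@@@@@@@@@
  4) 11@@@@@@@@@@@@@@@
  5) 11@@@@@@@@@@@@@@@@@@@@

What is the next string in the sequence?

Every step adds @@@@@ to the end: s(k+1) = s(k)·@@@@@.
One more step from 11@@@@@@@@@@@@@@@@@@@@ gives the answer.

11@@@@@@@@@@@@@@@@@@@@@@@@@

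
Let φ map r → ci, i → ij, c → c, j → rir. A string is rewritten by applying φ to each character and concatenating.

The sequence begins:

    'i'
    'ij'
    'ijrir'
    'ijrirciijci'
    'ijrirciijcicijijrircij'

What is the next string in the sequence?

Rewriting the 22 symbols of ijrirciijcicijijrircij one by one yields ij rir ci ij ci c ij ij rir c ij c ij rir ij rir ci ij ci c ij rir; concatenated:

ijrirciijcicijijrircijcijririjrirciijcicijrir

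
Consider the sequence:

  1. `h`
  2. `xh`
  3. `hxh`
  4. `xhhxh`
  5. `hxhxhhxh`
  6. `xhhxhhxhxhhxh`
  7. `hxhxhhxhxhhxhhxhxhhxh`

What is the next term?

xhhxhhxhxhhxhhxhxhhxhxhhxhhxhxhhxh

This is a Fibonacci-style word recurrence s(k) = s(k−2)·s(k−1): e.g. h·xh = hxh.
The next term joins xhhxhhxhxhhxh and hxhxhhxhxhhxhhxhxhhxh.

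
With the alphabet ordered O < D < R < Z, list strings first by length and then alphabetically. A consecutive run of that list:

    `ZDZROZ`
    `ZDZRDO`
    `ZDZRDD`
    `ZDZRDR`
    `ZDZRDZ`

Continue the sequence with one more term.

ZDZRRO

Find the rightmost character of ZDZRDZ below Z, bump it to the next letter, and reset everything to its right to O.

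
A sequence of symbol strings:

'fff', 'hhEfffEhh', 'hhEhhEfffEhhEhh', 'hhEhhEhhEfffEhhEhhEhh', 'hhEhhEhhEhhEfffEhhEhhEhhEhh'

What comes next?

s(k+1) = hhE·s(k)·Ehh, so each term gains hhE as a prefix and Ehh as a suffix.
So the next term is hhE·hhEhhEhhEhhEfffEhhEhhEhhEhh·Ehh.

hhEhhEhhEhhEhhEfffEhhEhhEhhEhhEhh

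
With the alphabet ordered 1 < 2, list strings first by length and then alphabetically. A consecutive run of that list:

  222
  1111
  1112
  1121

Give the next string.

Treat 1121 as a base-2 numeral over the given alphabet and add one, carrying through any trailing 2's.

1122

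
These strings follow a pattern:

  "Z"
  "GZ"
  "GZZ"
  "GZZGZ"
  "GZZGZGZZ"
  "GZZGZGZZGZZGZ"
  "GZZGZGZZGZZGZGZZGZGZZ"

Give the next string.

GZZGZGZZGZZGZGZZGZGZZGZZGZGZZGZZGZ

Each term (from the third on) is the previous term followed by the one before it: term 3 = GZ·Z = GZZ.
So term 8 is GZZGZGZZGZZGZGZZGZGZZ·GZZGZGZZGZZGZ.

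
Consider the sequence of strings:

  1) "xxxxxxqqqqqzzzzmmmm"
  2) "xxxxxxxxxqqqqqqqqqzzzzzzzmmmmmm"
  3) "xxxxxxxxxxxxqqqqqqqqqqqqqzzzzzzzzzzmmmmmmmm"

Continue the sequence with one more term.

xxxxxxxxxxxxxxxqqqqqqqqqqqqqqqqqzzzzzzzzzzzzzmmmmmmmmmm

Reading off run lengths: x runs 6, 9, 12; q runs 5, 9, 13; z runs 4, 7, 10; m runs 4, 6, 8 — each is linear in n (n = 1, 2, …).
Setting n = 4 gives 15, 17, 13, 10 characters in each block.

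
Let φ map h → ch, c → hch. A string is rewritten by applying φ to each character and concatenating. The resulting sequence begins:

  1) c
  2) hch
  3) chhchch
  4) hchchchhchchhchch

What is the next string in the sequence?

Rewriting the 17 symbols of hchchchhchchhchch one by one yields ch hch ch hch ch hch ch ch hch ch hch ch ch hch ch hch ch; concatenated:

chhchchhchchhchchchhchchhchchchhchchhchch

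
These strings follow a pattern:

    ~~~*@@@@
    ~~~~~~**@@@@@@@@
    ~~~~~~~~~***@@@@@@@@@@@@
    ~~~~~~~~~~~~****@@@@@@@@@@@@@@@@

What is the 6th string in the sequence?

~~~~~~~~~~~~~~~~~~******@@@@@@@@@@@@@@@@@@@@@@@@

Reading off run lengths: ~ runs 3, 6, 9, 12; * runs 1, 2, 3, 4; @ runs 4, 8, 12, 16 — each is linear in n (n = 1, 2, …).
At n = 6 the blocks have lengths 18, 6, 24.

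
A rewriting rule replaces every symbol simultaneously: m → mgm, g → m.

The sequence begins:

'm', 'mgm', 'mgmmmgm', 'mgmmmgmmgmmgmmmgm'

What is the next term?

φ(mgmmmgmmgmmgmmmgm) expands symbol-by-symbol to mgm m mgm mgm mgm m mgm mgm m mgm mgm m mgm mgm mgm m mgm; joining the 17 pieces gives the next term.

mgmmmgmmgmmgmmmgmmgmmmgmmgmmmgmmgmmgmmmgm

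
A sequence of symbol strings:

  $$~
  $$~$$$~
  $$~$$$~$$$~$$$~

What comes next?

Every step duplicates the string with '$' between the halves.
Doubling $$~$$$~$$$~$$$~ with '$' between the halves:

$$~$$$~$$$~$$$~$$$~$$$~$$$~$$$~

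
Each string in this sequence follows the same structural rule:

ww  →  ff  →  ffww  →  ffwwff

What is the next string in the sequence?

ffwwffffww

From term 3 onward, concatenate the last term with the second-to-last: ff·ww = ffww, ffww·ff = ffwwff, …
So term 5 is ffwwff·ffww.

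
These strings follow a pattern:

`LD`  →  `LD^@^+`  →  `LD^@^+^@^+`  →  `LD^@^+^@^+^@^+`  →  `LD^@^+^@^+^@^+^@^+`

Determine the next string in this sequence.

Every step adds ^@^+ to the end: s(k+1) = s(k)·^@^+.
Applying this once more to LD^@^+^@^+^@^+^@^+:

LD^@^+^@^+^@^+^@^+^@^+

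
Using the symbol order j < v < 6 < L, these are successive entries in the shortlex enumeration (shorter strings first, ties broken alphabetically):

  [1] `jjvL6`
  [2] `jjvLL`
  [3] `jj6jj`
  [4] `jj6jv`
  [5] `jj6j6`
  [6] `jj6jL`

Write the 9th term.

jj6v6

Continuing the enumeration 3 steps past jj6jL: jj6jL → jj6vj → jj6vv → (answer).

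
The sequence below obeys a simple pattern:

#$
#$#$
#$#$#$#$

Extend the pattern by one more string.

Each string is two copies of the previous one concatenated.
One more doubling of #$#$#$#$ gives the answer.

#$#$#$#$#$#$#$#$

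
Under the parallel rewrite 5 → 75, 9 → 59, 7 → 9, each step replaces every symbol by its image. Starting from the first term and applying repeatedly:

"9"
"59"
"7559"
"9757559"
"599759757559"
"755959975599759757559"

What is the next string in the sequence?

Applying the rule to each of the 21 symbols of 755959975599759757559 gives the pieces 9 75 75 59 75 59 59 9 75 75 59 59 9 75 59 9 75 9 75 75 59, which concatenate to the answer.

9757559755959975755959975599759757559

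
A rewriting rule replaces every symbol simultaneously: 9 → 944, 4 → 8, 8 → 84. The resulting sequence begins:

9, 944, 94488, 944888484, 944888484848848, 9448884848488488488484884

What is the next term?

94488848484884884884848848488484884884848

φ(9448884848488488488484884) expands symbol-by-symbol to 944 8 8 84 84 84 8 84 8 84 8 84 84 8 84 84 8 84 84 8 84 8 84 84 8; joining the 25 pieces gives the next term.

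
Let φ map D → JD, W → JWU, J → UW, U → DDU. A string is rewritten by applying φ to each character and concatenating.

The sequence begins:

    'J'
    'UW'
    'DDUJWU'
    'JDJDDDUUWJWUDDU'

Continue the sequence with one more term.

UWJDUWJDJDJDDDUDDUJWUUWJWUDDUJDJDDDU

φ(JDJDDDUUWJWUDDU) expands symbol-by-symbol to UW JD UW JD JD JD DDU DDU JWU UW JWU DDU JD JD DDU; joining the 15 pieces gives the next term.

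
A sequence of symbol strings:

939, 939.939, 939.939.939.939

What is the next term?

s(k+1) = s(k)·.·s(k) — each term doubles the last with '.' between the halves.
Doubling 939.939.939.939 with '.' between the halves:

939.939.939.939.939.939.939.939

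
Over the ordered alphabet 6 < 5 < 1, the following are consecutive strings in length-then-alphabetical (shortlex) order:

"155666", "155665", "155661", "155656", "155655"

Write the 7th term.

155616

Stepping forward 2 times from 155655: 155655 → 155651, then the target.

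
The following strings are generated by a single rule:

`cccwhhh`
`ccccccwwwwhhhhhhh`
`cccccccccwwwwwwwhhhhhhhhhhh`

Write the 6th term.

ccccccccccccccccccwwwwwwwwwwwwwwwwhhhhhhhhhhhhhhhhhhhhhhh

Reading off run lengths: c runs 3, 6, 9; w runs 1, 4, 7; h runs 3, 7, 11 — each is linear in n (n = 1, 2, …).
At n = 6 the blocks have lengths 18, 16, 23.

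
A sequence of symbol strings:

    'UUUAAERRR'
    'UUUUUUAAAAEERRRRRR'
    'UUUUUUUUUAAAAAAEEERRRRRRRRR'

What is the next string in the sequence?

UUUUUUUUUUUUAAAAAAAAEEEERRRRRRRRRRRR

Reading off run lengths: U runs 3, 6, 9; A runs 2, 4, 6; E runs 1, 2, 3; R runs 3, 6, 9 — each is linear in n (n = 1, 2, …).
For the next term, n = 4, so the run lengths are 12, 8, 4, 12.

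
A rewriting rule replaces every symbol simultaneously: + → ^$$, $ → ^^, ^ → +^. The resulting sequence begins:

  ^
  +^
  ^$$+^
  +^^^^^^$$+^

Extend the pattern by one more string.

Apply φ to +^^^^^^$$+^ symbol by symbol: +→^$$, ^→+^, ^→+^, ^→+^, ^→+^, ^→+^, ^→+^, $→^^, $→^^, +→^$$, ^→+^; joined: ^$$ +^ +^ +^ +^ +^ +^ ^^ ^^ ^$$ +^.

^$$+^+^+^+^+^+^^^^^^$$+^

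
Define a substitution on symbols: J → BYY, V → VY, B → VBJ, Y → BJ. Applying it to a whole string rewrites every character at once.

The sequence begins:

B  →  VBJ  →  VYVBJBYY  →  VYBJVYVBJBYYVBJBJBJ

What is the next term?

Applying the rule to each of the 19 symbols of VYBJVYVBJBYYVBJBJBJ gives the pieces VY BJ VBJ BYY VY BJ VY VBJ BYY VBJ BJ BJ VY VBJ BYY VBJ BYY VBJ BYY, which concatenate to the answer.

VYBJVBJBYYVYBJVYVBJBYYVBJBJBJVYVBJBYYVBJBYYVBJBYY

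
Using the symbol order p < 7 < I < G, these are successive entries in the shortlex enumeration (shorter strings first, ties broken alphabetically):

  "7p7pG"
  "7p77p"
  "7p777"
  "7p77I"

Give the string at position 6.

Continuing the enumeration 2 steps past 7p77I: 7p77I → 7p77G → (answer).

7p7Ip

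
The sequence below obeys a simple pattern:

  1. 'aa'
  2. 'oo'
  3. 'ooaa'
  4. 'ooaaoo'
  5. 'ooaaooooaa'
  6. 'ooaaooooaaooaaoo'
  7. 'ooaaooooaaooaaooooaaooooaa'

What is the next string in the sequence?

Each term (from the third on) is the previous term followed by the one before it: term 3 = oo·aa = ooaa.
Continuing: ooaaooooaaooaaooooaaooooaa · ooaaooooaaooaaoo gives term 8.

ooaaooooaaooaaooooaaooooaaooaaooooaaooaaoo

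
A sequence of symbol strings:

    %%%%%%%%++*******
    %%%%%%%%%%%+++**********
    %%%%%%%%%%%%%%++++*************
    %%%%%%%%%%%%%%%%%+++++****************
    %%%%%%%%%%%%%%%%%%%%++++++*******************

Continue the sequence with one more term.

%%%%%%%%%%%%%%%%%%%%%%%+++++++**********************

The n-th term is 3n+2 %'s then n +'s then 3n+1 *'s, where the shown terms are n = 2, 3, 4, 5, 6.
For the next term, n = 7, so the run lengths are 23, 7, 22.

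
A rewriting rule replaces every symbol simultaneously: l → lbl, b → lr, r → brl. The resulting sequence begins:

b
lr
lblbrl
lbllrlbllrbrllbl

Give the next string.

φ(lbllrlbllrbrllbl) expands symbol-by-symbol to lbl lr lbl lbl brl lbl lr lbl lbl brl lr brl lbl lbl lr lbl; joining the 16 pieces gives the next term.

lbllrlbllblbrllbllrlbllblbrllrbrllbllbllrlbl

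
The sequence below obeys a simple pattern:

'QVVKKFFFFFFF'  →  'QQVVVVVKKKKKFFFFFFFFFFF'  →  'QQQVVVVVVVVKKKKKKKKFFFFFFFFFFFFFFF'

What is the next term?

QQQQVVVVVVVVVVVKKKKKKKKKKKFFFFFFFFFFFFFFFFFFF

Reading off run lengths: Q runs 1, 2, 3; V runs 2, 5, 8; K runs 2, 5, 8; F runs 7, 11, 15 — each is linear in n (n = 1, 2, …).
For the next term, n = 4, so the run lengths are 4, 11, 11, 19.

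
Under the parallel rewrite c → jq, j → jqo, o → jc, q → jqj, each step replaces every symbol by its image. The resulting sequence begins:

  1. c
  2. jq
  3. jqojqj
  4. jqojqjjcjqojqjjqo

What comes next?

jqojqjjcjqojqjjqojqojqjqojqjjcjqojqjjqojqojqjjc

Replace each of the 17 characters of jqojqjjcjqojqjjqo in place — jqo jqj jc jqo jqj jqo jqo jq jqo jqj jc jqo jqj jqo jqo jqj jc — and concatenate.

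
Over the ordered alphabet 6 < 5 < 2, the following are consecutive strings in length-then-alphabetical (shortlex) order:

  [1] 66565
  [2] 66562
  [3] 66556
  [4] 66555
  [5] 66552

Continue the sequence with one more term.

Treat 66552 as a base-3 numeral over the given alphabet and add one, carrying through any trailing 2's.

66526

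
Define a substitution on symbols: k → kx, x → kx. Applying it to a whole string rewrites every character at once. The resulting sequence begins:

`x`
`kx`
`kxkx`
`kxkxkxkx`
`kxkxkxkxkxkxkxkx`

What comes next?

Rewriting the 16 symbols of kxkxkxkxkxkxkxkx one by one yields kx kx kx kx kx kx kx kx kx kx kx kx kx kx kx kx; concatenated:

kxkxkxkxkxkxkxkxkxkxkxkxkxkxkxkx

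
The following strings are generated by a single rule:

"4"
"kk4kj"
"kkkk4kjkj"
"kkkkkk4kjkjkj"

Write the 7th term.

Each term wraps the previous one in kk on the left and kj on the right.
From kkkkkk4kjkjkj, 3 further steps: kkkkkk4kjkjkj → kkkkkkkk4kjkjkjkj → kkkkkkkkkk4kjkjkjkjkj → (answer).

kkkkkkkkkkkk4kjkjkjkjkjkj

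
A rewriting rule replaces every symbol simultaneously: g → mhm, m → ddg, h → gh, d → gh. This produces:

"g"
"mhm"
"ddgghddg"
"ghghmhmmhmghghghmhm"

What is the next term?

Rewriting the 19 symbols of ghghmhmmhmghghghmhm one by one yields mhm gh mhm gh ddg gh ddg ddg gh ddg mhm gh mhm gh mhm gh ddg gh ddg; concatenated:

mhmghmhmghddgghddgddgghddgmhmghmhmghmhmghddgghddg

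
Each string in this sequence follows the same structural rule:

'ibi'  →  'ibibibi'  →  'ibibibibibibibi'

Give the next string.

Each string is two copies of the previous one joined by 'b'.
So the next term is two copies of ibibibibibibibi with 'b' between the halves.

ibibibibibibibibibibibibibibibi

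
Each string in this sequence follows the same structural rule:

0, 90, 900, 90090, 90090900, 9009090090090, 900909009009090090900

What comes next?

9009090090090900909009009090090090

This is a Fibonacci-style word recurrence s(k) = s(k−1)·s(k−2): e.g. 90·0 = 900.
Continuing: 900909009009090090900 · 9009090090090 gives term 8.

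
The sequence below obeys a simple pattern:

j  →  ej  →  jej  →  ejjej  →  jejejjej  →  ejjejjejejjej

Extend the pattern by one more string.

This is a Fibonacci-style word recurrence s(k) = s(k−2)·s(k−1): e.g. j·ej = jej.
The next term joins jejejjej and ejjejjejejjej.

jejejjejejjejjejejjej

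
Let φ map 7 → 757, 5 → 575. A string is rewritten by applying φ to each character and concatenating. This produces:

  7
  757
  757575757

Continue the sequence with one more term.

Expanding 757575757: 7→757, 5→575, 7→757, 5→575, 7→757, 5→575, 7→757, 5→575, 7→757. Concatenated: 757 575 757 575 757 575 757 575 757.

757575757575757575757575757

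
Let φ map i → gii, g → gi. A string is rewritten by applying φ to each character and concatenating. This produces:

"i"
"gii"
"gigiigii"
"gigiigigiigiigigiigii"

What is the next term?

gigiigigiigiigigiigigiigiigigiigiigigiigigiigiigigiigii

Applying the rule to each of the 21 symbols of gigiigigiigiigigiigii gives the pieces gi gii gi gii gii gi gii gi gii gii gi gii gii gi gii gi gii gii gi gii gii, which concatenate to the answer.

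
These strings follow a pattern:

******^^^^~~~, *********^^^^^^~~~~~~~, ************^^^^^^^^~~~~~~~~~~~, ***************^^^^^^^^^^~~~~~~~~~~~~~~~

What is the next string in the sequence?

******************^^^^^^^^^^^^~~~~~~~~~~~~~~~~~~~

Reading off run lengths: * runs 6, 9, 12, 15; ^ runs 4, 6, 8, 10; ~ runs 3, 7, 11, 15 — each is linear in n (n = 1, 2, …).
For the next term, n = 5, so the run lengths are 18, 12, 19.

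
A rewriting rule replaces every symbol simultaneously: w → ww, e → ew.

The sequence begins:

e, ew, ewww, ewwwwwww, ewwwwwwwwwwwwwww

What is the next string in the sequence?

Replace each of the 16 characters of ewwwwwwwwwwwwwww in place — ew ww ww ww ww ww ww ww ww ww ww ww ww ww ww ww — and concatenate.

ewwwwwwwwwwwwwwwwwwwwwwwwwwwwwww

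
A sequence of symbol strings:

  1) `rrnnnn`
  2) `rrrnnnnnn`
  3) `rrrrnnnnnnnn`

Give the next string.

rrrrrnnnnnnnnnn

Reading off run lengths: r runs 2, 3, 4; n runs 4, 6, 8 — each is linear in n, where the shown terms are n = 2, 3, 4.
Setting n = 5 gives 5, 10 characters in each block.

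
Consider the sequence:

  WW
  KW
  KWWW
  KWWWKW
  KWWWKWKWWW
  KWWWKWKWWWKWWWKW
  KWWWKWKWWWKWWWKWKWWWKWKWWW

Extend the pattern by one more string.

KWWWKWKWWWKWWWKWKWWWKWKWWWKWWWKWKWWWKWWWKW

This is a Fibonacci-style word recurrence s(k) = s(k−1)·s(k−2): e.g. KW·WW = KWWW.
So term 8 is KWWWKWKWWWKWWWKWKWWWKWKWWW·KWWWKWKWWWKWWWKW.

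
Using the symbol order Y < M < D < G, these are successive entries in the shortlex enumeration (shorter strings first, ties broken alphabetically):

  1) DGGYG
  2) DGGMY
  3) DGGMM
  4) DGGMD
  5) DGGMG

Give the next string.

The successor of DGGMG increments the rightmost position that isn't already G and resets every position after it to Y.

DGGDY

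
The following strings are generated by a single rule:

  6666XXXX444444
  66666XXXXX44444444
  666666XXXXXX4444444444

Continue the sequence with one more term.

6666666XXXXXXX444444444444

Reading off run lengths: 6 runs 4, 5, 6; X runs 4, 5, 6; 4 runs 6, 8, 10 — each is linear in n, where the shown terms are n = 3, 4, 5.
At n = 6 the blocks have lengths 7, 7, 12.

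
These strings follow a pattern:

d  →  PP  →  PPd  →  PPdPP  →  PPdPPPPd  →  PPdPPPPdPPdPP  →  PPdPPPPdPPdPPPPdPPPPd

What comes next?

PPdPPPPdPPdPPPPdPPPPdPPdPPPPdPPdPP

This is a Fibonacci-style word recurrence s(k) = s(k−1)·s(k−2): e.g. PP·d = PPd.
Continuing: PPdPPPPdPPdPPPPdPPPPd · PPdPPPPdPPdPP gives term 8.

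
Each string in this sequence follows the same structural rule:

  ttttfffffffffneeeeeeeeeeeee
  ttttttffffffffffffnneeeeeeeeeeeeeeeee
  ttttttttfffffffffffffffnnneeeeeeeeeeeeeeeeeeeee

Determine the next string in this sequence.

Each string has the form t^{2n-2} f^{3n} n^{n-2} e^{4n+1}, where the shown terms are n = 3, 4, 5.
For the next term, n = 6, so the run lengths are 10, 18, 4, 25.

ttttttttttffffffffffffffffffnnnneeeeeeeeeeeeeeeeeeeeeeeee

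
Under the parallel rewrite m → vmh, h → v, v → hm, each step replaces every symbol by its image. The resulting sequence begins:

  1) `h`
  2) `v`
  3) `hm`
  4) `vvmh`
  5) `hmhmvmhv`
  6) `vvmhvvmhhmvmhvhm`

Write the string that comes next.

Rewriting the 16 symbols of vvmhvvmhhmvmhvhm one by one yields hm hm vmh v hm hm vmh v v vmh hm vmh v hm v vmh; concatenated:

hmhmvmhvhmhmvmhvvvmhhmvmhvhmvvmh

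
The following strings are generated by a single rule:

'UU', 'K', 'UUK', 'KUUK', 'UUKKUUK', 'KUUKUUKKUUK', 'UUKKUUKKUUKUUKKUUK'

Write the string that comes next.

KUUKUUKKUUKUUKKUUKKUUKUUKKUUK

From term 3 onward, concatenate the second-to-last term with the last: UU·K = UUK, K·UUK = KUUK, …
Continuing: KUUKUUKKUUK · UUKKUUKKUUKUUKKUUK gives term 8.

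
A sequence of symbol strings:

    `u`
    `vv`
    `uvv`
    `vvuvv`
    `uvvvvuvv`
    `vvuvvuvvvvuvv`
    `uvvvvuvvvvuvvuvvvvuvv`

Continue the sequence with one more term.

This is a Fibonacci-style word recurrence s(k) = s(k−2)·s(k−1): e.g. u·vv = uvv.
The next term joins vvuvvuvvvvuvv and uvvvvuvvvvuvvuvvvvuvv.

vvuvvuvvvvuvvuvvvvuvvvvuvvuvvvvuvv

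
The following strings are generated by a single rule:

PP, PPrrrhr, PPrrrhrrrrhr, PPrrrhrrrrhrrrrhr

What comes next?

The strings grow by a fixed suffix rrrhr each time.
So the next term is PPrrrhrrrrhrrrrhr·rrrhr.

PPrrrhrrrrhrrrrhrrrrhr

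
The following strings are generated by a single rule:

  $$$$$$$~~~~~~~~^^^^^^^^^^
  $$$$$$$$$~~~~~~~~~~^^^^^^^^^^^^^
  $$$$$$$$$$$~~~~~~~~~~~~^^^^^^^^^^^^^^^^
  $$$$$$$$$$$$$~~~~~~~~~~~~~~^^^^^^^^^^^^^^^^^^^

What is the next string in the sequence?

The n-th term is 2n+1 $'s then 2n+2 ~'s then 3n+1 ^'s, where the shown terms are n = 3, 4, 5, 6.
At n = 7 the blocks have lengths 15, 16, 22.

$$$$$$$$$$$$$$$~~~~~~~~~~~~~~~~^^^^^^^^^^^^^^^^^^^^^^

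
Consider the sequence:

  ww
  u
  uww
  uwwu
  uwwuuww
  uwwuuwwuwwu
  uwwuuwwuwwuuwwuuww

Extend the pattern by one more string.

From term 3 onward, concatenate the last term with the second-to-last: u·ww = uww, uww·u = uwwu, …
So term 8 is uwwuuwwuwwuuwwuuww·uwwuuwwuwwu.

uwwuuwwuwwuuwwuuwwuwwuuwwuwwu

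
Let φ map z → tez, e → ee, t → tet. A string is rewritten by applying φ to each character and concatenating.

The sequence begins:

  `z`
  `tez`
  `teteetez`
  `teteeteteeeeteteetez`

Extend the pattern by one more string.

teteeteteeeeteteeteteeeeeeeeteteeteteeeeteteetez

Applying the rule to each of the 20 symbols of teteeteteeeeteteetez gives the pieces tet ee tet ee ee tet ee tet ee ee ee ee tet ee tet ee ee tet ee tez, which concatenate to the answer.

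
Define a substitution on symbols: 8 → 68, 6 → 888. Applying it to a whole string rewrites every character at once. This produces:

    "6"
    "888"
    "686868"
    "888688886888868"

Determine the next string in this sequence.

φ(888688886888868) expands symbol-by-symbol to 68 68 68 888 68 68 68 68 888 68 68 68 68 888 68; joining the 15 pieces gives the next term.

686868888686868688886868686888868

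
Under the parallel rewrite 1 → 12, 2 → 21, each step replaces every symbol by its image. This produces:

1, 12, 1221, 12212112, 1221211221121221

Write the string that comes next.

Rewriting the 16 symbols of 1221211221121221 one by one yields 12 21 21 12 21 12 12 21 21 12 12 21 12 21 21 12; concatenated:

12212112211212212112122112212112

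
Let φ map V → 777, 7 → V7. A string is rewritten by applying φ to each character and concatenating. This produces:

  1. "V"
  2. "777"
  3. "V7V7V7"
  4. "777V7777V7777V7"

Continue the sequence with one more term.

Rewriting the 15 symbols of 777V7777V7777V7 one by one yields V7 V7 V7 777 V7 V7 V7 V7 777 V7 V7 V7 V7 777 V7; concatenated:

V7V7V7777V7V7V7V7777V7V7V7V7777V7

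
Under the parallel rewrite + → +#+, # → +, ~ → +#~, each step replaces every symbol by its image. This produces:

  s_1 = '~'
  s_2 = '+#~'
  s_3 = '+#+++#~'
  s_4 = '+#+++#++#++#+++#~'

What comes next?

φ(+#+++#++#++#+++#~) expands symbol-by-symbol to +#+ + +#+ +#+ +#+ + +#+ +#+ + +#+ +#+ + +#+ +#+ +#+ + +#~; joining the 17 pieces gives the next term.

+#+++#++#++#+++#++#+++#++#+++#++#++#+++#~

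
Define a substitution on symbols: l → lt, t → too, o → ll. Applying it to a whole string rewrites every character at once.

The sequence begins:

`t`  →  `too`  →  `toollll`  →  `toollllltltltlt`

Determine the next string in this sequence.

Replace each of the 15 characters of toollllltltltlt in place — too ll ll lt lt lt lt lt too lt too lt too lt too — and concatenate.

toollllltltltltlttoolttoolttoolttoo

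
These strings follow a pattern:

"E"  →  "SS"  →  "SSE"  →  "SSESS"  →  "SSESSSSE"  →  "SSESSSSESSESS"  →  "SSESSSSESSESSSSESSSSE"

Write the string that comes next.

Each term (from the third on) is the previous term followed by the one before it: term 3 = SS·E = SSE.
Continuing: SSESSSSESSESSSSESSSSE · SSESSSSESSESS gives term 8.

SSESSSSESSESSSSESSSSESSESSSSESSESS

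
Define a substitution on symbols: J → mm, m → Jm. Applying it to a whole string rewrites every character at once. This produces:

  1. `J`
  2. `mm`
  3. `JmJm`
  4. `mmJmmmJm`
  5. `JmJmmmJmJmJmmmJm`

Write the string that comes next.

Rewriting the 16 symbols of JmJmmmJmJmJmmmJm one by one yields mm Jm mm Jm Jm Jm mm Jm mm Jm mm Jm Jm Jm mm Jm; concatenated:

mmJmmmJmJmJmmmJmmmJmmmJmJmJmmmJm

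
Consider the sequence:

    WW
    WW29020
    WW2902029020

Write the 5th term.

The strings grow by a fixed suffix 29020 each time.
From WW2902029020, 2 further steps: WW2902029020 → WW290202902029020 → (answer).

WW29020290202902029020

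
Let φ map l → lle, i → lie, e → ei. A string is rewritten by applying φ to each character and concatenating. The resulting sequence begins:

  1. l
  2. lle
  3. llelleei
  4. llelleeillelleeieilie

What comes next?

llelleeillelleeieiliellelleeillelleeieilieeiliellelieei

Replace each of the 21 characters of llelleeillelleeieilie in place — lle lle ei lle lle ei ei lie lle lle ei lle lle ei ei lie ei lie lle lie ei — and concatenate.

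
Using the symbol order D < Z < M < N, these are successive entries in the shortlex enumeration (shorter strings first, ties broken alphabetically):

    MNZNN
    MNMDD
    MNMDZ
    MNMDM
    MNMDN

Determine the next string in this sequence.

MNMZD

Treat MNMDN as a base-4 numeral over the given alphabet and add one, carrying through any trailing N's.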